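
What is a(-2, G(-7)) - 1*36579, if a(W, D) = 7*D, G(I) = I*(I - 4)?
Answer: -36040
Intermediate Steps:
G(I) = I*(-4 + I)
a(-2, G(-7)) - 1*36579 = 7*(-7*(-4 - 7)) - 1*36579 = 7*(-7*(-11)) - 36579 = 7*77 - 36579 = 539 - 36579 = -36040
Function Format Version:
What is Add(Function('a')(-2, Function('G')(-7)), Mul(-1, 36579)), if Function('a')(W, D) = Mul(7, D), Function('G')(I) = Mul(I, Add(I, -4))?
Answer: -36040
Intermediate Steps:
Function('G')(I) = Mul(I, Add(-4, I))
Add(Function('a')(-2, Function('G')(-7)), Mul(-1, 36579)) = Add(Mul(7, Mul(-7, Add(-4, -7))), Mul(-1, 36579)) = Add(Mul(7, Mul(-7, -11)), -36579) = Add(Mul(7, 77), -36579) = Add(539, -36579) = -36040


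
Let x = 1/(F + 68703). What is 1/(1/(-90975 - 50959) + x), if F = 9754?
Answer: 11135715838/63477 ≈ 1.7543e+5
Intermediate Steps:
x = 1/78457 (x = 1/(9754 + 68703) = 1/78457 ≈ 1.2746e-5)
1/(1/(-90975 - 50959) + x) = 1/(1/(-90975 - 50959) + 1/78457) = 1/(1/(-141934) + 1/78457) = 1/(-1/141934 + 1/78457) = 1/(63477/11135715838) = 11135715838/63477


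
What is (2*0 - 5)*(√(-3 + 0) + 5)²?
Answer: -110 - 50*I*√3 ≈ -110.0 - 86.603*I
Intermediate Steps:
(2*0 - 5)*(√(-3 + 0) + 5)² = (0 - 5)*(√(-3) + 5)² = -5*(I*√3 + 5)² = -5*(5 + I*√3)²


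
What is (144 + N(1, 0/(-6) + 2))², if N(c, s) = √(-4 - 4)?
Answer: 20728 + 576*I*√2 ≈ 20728.0 + 814.59*I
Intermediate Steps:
N(c, s) = 2*I*√2 (N(c, s) = √(-8) = 2*I*√2)
(144 + N(1, 0/(-6) + 2))² = (144 + 2*I*√2)²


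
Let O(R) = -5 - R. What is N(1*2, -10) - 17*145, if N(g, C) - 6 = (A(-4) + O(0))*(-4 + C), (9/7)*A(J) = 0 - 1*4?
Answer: -21109/9 ≈ -2345.4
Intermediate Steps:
A(J) = -28/9 (A(J) = 7*(0 - 1*4)/9 = 7*(0 - 4)/9 = (7/9)*(-4) = -28/9)
N(g, C) = 346/9 - 73*C/9 (N(g, C) = 6 + (-28/9 + (-5 - 1*0))*(-4 + C) = 6 + (-28/9 + (-5 + 0))*(-4 + C) = 6 + (-28/9 - 5)*(-4 + C) = 6 - 73*(-4 + C)/9 = 6 + (292/9 - 73*C/9) = 346/9 - 73*C/9)
N(1*2, -10) - 17*145 = (346/9 - 73/9*(-10)) - 17*145 = (346/9 + 730/9) - 2465 = 1076/9 - 2465 = -21109/9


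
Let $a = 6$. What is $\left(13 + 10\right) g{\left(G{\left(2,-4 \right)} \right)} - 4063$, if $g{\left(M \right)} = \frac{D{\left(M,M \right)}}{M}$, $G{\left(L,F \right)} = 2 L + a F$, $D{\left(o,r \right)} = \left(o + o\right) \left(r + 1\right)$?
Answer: $-4937$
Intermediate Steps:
$D{\left(o,r \right)} = 2 o \left(1 + r\right)$
$G{\left(L,F \right)} = 2 L + 6 F$
$g{\left(M \right)} = 2 + 2 M$ ($g{\left(M \right)} = \frac{2 M \left(1 + M\right)}{M} = 2 + 2 M$)
$\left(13 + 10\right) g{\left(G{\left(2,-4 \right)} \right)} - 4063 = \left(13 + 10\right) \left(2 + 2 \left(2 \cdot 2 + 6 \left(-4\right)\right)\right) - 4063 = 23 \left(2 + 2 \left(4 - 24\right)\right) - 4063 = 23 \left(2 + 2 \left(-20\right)\right) - 4063 = 23 \left(2 - 40\right) - 4063 = 23 \left(-38\right) - 4063 = -874 - 4063 = -4937$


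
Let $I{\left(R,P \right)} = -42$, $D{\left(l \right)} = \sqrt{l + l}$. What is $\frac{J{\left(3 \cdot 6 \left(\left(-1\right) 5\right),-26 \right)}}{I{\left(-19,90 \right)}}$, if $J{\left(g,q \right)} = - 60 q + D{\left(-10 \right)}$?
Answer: $- \frac{260}{7} - \frac{i \sqrt{5}}{21} \approx -37.143 - 0.10648 i$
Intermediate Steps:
$D{\left(l \right)} = \sqrt{2} \sqrt{l}$ ($D{\left(l \right)} = \sqrt{2 l} = \sqrt{2} \sqrt{l}$)
$J{\left(g,q \right)} = - 60 q + 2 i \sqrt{5}$ ($J{\left(g,q \right)} = - 60 q + \sqrt{2} \sqrt{-10} = - 60 q + \sqrt{2} i \sqrt{10} = - 60 q + 2 i \sqrt{5}$)
$\frac{J{\left(3 \cdot 6 \left(\left(-1\right) 5\right),-26 \right)}}{I{\left(-19,90 \right)}} = \frac{\left(-60\right) \left(-26\right) + 2 i \sqrt{5}}{-42} = \left(1560 + 2 i \sqrt{5}\right) \left(- \frac{1}{42}\right) = - \frac{260}{7} - \frac{i \sqrt{5}}{21}$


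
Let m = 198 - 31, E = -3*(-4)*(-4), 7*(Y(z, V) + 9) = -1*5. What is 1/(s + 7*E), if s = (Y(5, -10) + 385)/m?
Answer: -1169/390157 ≈ -0.0029962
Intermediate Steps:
Y(z, V) = -68/7 (Y(z, V) = -9 + (-1*5)/7 = -9 + (1/7)*(-5) = -9 - 5/7 = -68/7)
E = -48 (E = 12*(-4) = -48)
m = 167
s = 2627/1169 (s = (-68/7 + 385)/167 = (2627/7)*(1/167) = 2627/1169 ≈ 2.2472)
1/(s + 7*E) = 1/(2627/1169 + 7*(-48)) = 1/(2627/1169 - 336) = 1/(-390157/1169) = -1169/390157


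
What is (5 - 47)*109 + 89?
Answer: -4489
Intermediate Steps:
(5 - 47)*109 + 89 = -42*109 + 89 = -4578 + 89 = -4489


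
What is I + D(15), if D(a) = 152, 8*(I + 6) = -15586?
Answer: -7209/4 ≈ -1802.3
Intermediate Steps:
I = -7817/4 (I = -6 + (1/8)*(-15586) = -6 - 7793/4 = -7817/4 ≈ -1954.3)
I + D(15) = -7817/4 + 152 = -7209/4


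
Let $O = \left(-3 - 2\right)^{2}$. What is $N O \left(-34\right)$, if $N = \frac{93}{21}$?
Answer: $- \frac{26350}{7} \approx -3764.3$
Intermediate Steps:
$N = \frac{31}{7}$ ($N = 93 \cdot \frac{1}{21} = \frac{31}{7} \approx 4.4286$)
$O = 25$ ($O = \left(-5\right)^{2} = 25$)
$N O \left(-34\right) = \frac{31}{7} \cdot 25 \left(-34\right) = \frac{775}{7} \left(-34\right) = - \frac{26350}{7}$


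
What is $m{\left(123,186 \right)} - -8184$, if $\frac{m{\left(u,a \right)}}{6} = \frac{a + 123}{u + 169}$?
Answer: $\frac{1195791}{146} \approx 8190.4$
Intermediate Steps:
$m{\left(u,a \right)} = \frac{6 \left(123 + a\right)}{169 + u}$ ($m{\left(u,a \right)} = 6 \frac{a + 123}{u + 169} = 6 \frac{123 + a}{169 + u} = \frac{6 \left(123 + a\right)}{169 + u}$)
$m{\left(123,186 \right)} - -8184 = \frac{6 \left(123 + 186\right)}{169 + 123} - -8184 = 6 \cdot \frac{1}{292} \cdot 309 + 8184 = \frac{927}{146} + 8184 = \frac{1195791}{146}$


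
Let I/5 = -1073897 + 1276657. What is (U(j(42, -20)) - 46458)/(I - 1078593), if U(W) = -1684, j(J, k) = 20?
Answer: 48142/64793 ≈ 0.74301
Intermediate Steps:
I = 1013800 (I = 5*(-1073897 + 1276657) = 5*202760 = 1013800)
(U(j(42, -20)) - 46458)/(I - 1078593) = (-1684 - 46458)/(1013800 - 1078593) = -48142/(-64793) = -48142*(-1/64793) = 48142/64793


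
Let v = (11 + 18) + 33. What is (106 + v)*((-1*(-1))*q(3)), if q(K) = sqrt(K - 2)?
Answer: 168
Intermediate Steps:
q(K) = sqrt(-2 + K)
v = 62 (v = 29 + 33 = 62)
(106 + v)*((-1*(-1))*q(3)) = (106 + 62)*((-1*(-1))*sqrt(-2 + 3)) = 168*(1*sqrt(1)) = 168*(1*1) = 168*1 = 168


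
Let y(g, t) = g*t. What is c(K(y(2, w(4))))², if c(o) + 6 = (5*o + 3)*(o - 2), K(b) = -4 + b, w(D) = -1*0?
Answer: 9216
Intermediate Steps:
w(D) = 0
c(o) = -6 + (-2 + o)*(3 + 5*o) (c(o) = -6 + (5*o + 3)*(o - 2) = -6 + (3 + 5*o)*(-2 + o) = -6 + (-2 + o)*(3 + 5*o))
c(K(y(2, w(4))))² = (-12 - 7*(-4 + 2*0) + 5*(-4 + 2*0)²)² = (-12 - 7*(-4 + 0) + 5*(-4 + 0)²)² = (-12 - 7*(-4) + 5*(-4)²)² = (-12 + 28 + 5*16)² = (-12 + 28 + 80)² = 96² = 9216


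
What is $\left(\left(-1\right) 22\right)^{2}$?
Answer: $484$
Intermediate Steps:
$\left(\left(-1\right) 22\right)^{2} = \left(-22\right)^{2} = 484$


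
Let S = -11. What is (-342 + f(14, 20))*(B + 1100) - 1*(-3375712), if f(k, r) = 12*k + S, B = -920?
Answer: 3342412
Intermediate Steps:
f(k, r) = -11 + 12*k (f(k, r) = 12*k - 11 = -11 + 12*k)
(-342 + f(14, 20))*(B + 1100) - 1*(-3375712) = (-342 + (-11 + 12*14))*(-920 + 1100) - 1*(-3375712) = (-342 + (-11 + 168))*180 + 3375712 = (-342 + 157)*180 + 3375712 = -185*180 + 3375712 = -33300 + 3375712 = 3342412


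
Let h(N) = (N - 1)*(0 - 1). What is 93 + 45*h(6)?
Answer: -132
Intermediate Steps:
h(N) = 1 - N (h(N) = (-1 + N)*(-1) = 1 - N)
93 + 45*h(6) = 93 + 45*(1 - 1*6) = 93 + 45*(1 - 6) = 93 + 45*(-5) = 93 - 225 = -132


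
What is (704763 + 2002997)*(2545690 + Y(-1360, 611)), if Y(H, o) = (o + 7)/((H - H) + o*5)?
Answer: 4211695160417536/611 ≈ 6.8931e+12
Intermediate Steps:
Y(H, o) = (7 + o)/(5*o) (Y(H, o) = (7 + o)/(0 + 5*o) = (7 + o)/((5*o)) = (7 + o)*(1/(5*o)) = (7 + o)/(5*o))
(704763 + 2002997)*(2545690 + Y(-1360, 611)) = (704763 + 2002997)*(2545690 + (⅕)*(7 + 611)/611) = 2707760*(2545690 + (⅕)*(1/611)*618) = 2707760*(2545690 + 618/3055) = 2707760*(7777083568/3055) = 4211695160417536/611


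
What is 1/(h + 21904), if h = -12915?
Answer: 1/8989 ≈ 0.00011125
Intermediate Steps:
1/(h + 21904) = 1/(-12915 + 21904) = 1/8989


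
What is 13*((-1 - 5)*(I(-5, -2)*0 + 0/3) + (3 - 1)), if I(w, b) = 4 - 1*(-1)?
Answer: 26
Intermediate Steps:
I(w, b) = 5 (I(w, b) = 4 + 1 = 5)
13*((-1 - 5)*(I(-5, -2)*0 + 0/3) + (3 - 1)) = 13*((-1 - 5)*(5*0 + 0/3) + (3 - 1)) = 13*(-6*(0 + 0*(⅓)) + 2) = 13*(-6*(0 + 0) + 2) = 13*(-6*0 + 2) = 13*(0 + 2) = 13*2 = 26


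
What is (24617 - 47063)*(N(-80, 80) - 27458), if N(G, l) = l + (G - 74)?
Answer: 617983272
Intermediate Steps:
N(G, l) = -74 + G + l (N(G, l) = l + (-74 + G) = -74 + G + l)
(24617 - 47063)*(N(-80, 80) - 27458) = (24617 - 47063)*((-74 - 80 + 80) - 27458) = -22446*(-74 - 27458) = -22446*(-27532) = 617983272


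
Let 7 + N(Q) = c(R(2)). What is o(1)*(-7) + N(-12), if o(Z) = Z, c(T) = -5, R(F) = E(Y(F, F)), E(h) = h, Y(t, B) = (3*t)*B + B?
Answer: -19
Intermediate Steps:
Y(t, B) = B + 3*B*t (Y(t, B) = 3*B*t + B = B + 3*B*t)
R(F) = F*(1 + 3*F)
N(Q) = -12 (N(Q) = -7 - 5 = -12)
o(1)*(-7) + N(-12) = 1*(-7) - 12 = -7 - 12 = -19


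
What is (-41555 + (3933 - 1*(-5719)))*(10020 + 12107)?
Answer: -705917681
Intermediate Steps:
(-41555 + (3933 - 1*(-5719)))*(10020 + 12107) = (-41555 + (3933 + 5719))*22127 = (-41555 + 9652)*22127 = -31903*22127 = -705917681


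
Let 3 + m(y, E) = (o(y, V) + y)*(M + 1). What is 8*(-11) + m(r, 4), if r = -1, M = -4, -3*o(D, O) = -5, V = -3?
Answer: -93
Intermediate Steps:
o(D, O) = 5/3 (o(D, O) = -⅓*(-5) = 5/3)
m(y, E) = -8 - 3*y (m(y, E) = -3 + (5/3 + y)*(-4 + 1) = -3 + (5/3 + y)*(-3) = -3 + (-5 - 3*y) = -8 - 3*y)
8*(-11) + m(r, 4) = 8*(-11) + (-8 - 3*(-1)) = -88 + (-8 + 3) = -88 - 5 = -93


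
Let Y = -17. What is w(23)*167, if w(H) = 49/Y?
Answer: -8183/17 ≈ -481.35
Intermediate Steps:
w(H) = -49/17 (w(H) = 49/(-17) = 49*(-1/17) = -49/17)
w(23)*167 = -49/17*167 = -8183/17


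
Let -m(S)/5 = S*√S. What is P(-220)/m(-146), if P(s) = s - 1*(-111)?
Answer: 109*I*√146/106580 ≈ 0.012357*I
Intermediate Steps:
m(S) = -5*S^(3/2) (m(S) = -5*S*√S = -5*S^(3/2))
P(s) = 111 + s (P(s) = s + 111 = 111 + s)
P(-220)/m(-146) = (111 - 220)/((-(-730)*I*√146)) = -109*(-I*√146/106580) = -(-109)*I*√146/106580 = 109*I*√146/106580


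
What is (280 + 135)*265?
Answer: 109975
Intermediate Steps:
(280 + 135)*265 = 415*265 = 109975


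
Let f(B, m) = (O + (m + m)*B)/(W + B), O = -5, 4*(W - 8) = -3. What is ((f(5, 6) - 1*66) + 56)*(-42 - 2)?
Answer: 11880/49 ≈ 242.45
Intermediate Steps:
W = 29/4 (W = 8 + (¼)*(-3) = 8 - ¾ = 29/4 ≈ 7.2500)
f(B, m) = (-5 + 2*B*m)/(29/4 + B) (f(B, m) = (-5 + (m + m)*B)/(29/4 + B) = (-5 + (2*m)*B)/(29/4 + B) = (-5 + 2*B*m)/(29/4 + B))
((f(5, 6) - 1*66) + 56)*(-42 - 2) = ((4*(-5 + 2*5*6)/(29 + 4*5) - 1*66) + 56)*(-42 - 2) = ((4*(-5 + 60)/(29 + 20) - 66) + 56)*(-44) = ((4*55/49 - 66) + 56)*(-44) = ((4*(1/49)*55 - 66) + 56)*(-44) = ((220/49 - 66) + 56)*(-44) = (-3014/49 + 56)*(-44) = -270/49*(-44) = 11880/49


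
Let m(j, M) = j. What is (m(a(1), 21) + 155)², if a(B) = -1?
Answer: 23716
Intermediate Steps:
(m(a(1), 21) + 155)² = (-1 + 155)² = 154² = 23716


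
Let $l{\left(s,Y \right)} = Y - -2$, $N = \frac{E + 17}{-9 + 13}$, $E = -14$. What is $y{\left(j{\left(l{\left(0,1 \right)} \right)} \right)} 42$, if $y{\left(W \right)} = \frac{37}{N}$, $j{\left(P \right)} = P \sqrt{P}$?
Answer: $2072$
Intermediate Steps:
$N = \frac{3}{4}$ ($N = \frac{-14 + 17}{-9 + 13} = \frac{3}{4} \approx 0.75$)
$l{\left(s,Y \right)} = 2 + Y$ ($l{\left(s,Y \right)} = Y + 2 = 2 + Y$)
$j{\left(P \right)} = P^{\frac{3}{2}}$
$y{\left(W \right)} = \frac{148}{3}$ ($y{\left(W \right)} = \frac{37}{\frac{3}{4}} = 37 \cdot \frac{4}{3} = \frac{148}{3}$)
$y{\left(j{\left(l{\left(0,1 \right)} \right)} \right)} 42 = \frac{148}{3} \cdot 42 = 2072$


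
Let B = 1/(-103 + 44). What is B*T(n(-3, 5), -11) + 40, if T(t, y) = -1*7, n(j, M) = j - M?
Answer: 2367/59 ≈ 40.119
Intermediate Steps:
T(t, y) = -7
B = -1/59 (B = 1/(-59) = -1/59 ≈ -0.016949)
B*T(n(-3, 5), -11) + 40 = -1/59*(-7) + 40 = 7/59 + 40 = 2367/59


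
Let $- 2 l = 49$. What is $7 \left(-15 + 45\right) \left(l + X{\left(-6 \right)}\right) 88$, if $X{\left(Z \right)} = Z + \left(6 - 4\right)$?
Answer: $-526680$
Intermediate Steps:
$X{\left(Z \right)} = 2 + Z$ ($X{\left(Z \right)} = Z + 2 = 2 + Z$)
$l = - \frac{49}{2}$ ($l = \left(- \frac{1}{2}\right) 49 = - \frac{49}{2} \approx -24.5$)
$7 \left(-15 + 45\right) \left(l + X{\left(-6 \right)}\right) 88 = 7 \left(-15 + 45\right) \left(- \frac{49}{2} + \left(2 - 6\right)\right) 88 = 7 \cdot 30 \left(- \frac{49}{2} - 4\right) 88 = 7 \cdot 30 \left(- \frac{57}{2}\right) 88 = 7 \left(-855\right) 88 = \left(-5985\right) 88 = -526680$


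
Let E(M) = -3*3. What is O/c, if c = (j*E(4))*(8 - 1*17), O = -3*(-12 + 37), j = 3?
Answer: -25/81 ≈ -0.30864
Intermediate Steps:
E(M) = -9
O = -75 (O = -3*25 = -75)
c = 243 (c = (3*(-9))*(8 - 1*17) = -27*(8 - 17) = -27*(-9) = 243)
O/c = -75/243 = -75*1/243 = -25/81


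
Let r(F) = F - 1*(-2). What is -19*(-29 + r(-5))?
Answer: 608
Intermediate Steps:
r(F) = 2 + F (r(F) = F + 2 = 2 + F)
-19*(-29 + r(-5)) = -19*(-29 + (2 - 5)) = -19*(-29 - 3) = -19*(-32) = 608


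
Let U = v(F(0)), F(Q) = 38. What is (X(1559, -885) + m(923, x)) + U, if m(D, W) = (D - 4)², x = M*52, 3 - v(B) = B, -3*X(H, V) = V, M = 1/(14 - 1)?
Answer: 844821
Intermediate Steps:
M = 1/13 ≈ 0.076923
X(H, V) = -V/3
v(B) = 3 - B
U = -35 (U = 3 - 1*38 = 3 - 38 = -35)
x = 4 (x = (1/13)*52 = 4)
m(D, W) = (-4 + D)²
(X(1559, -885) + m(923, x)) + U = (-⅓*(-885) + (-4 + 923)²) - 35 = (295 + 919²) - 35 = (295 + 844561) - 35 = 844856 - 35 = 844821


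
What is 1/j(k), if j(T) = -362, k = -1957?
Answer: -1/362 ≈ -0.0027624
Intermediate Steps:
1/j(k) = 1/(-362) = -1/362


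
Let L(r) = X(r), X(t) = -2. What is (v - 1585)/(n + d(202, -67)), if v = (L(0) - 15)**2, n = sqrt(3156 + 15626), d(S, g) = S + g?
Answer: 174960/557 - 1296*sqrt(18782)/557 ≈ -4.7639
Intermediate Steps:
L(r) = -2
n = sqrt(18782) ≈ 137.05
v = 289 (v = (-2 - 15)**2 = (-17)**2 = 289)
(v - 1585)/(n + d(202, -67)) = (289 - 1585)/(sqrt(18782) + (202 - 67)) = -1296/(sqrt(18782) + 135) = -1296/(135 + sqrt(18782))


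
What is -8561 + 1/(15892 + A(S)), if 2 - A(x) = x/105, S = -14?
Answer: -2041045117/238412 ≈ -8561.0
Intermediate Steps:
A(x) = 2 - x/105
-8561 + 1/(15892 + A(S)) = -8561 + 1/(15892 + (2 - 1/105*(-14))) = -8561 + 1/(15892 + (2 + 2/15)) = -8561 + 1/(15892 + 32/15) = -8561 + 1/(238412/15) = -8561 + 15/238412 = -2041045117/238412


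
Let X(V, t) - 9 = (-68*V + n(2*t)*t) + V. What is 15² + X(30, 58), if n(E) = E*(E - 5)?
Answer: 745032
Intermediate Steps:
n(E) = E*(-5 + E)
X(V, t) = 9 - 67*V + 2*t²*(-5 + 2*t) (X(V, t) = 9 + ((-68*V + ((2*t)*(-5 + 2*t))*t) + V) = 9 + ((-68*V + (2*t*(-5 + 2*t))*t) + V) = 9 + ((-68*V + 2*t²*(-5 + 2*t)) + V) = 9 + (-67*V + 2*t²*(-5 + 2*t)) = 9 - 67*V + 2*t²*(-5 + 2*t))
15² + X(30, 58) = 15² + (9 - 67*30 + 58²*(-10 + 4*58)) = 225 + (9 - 2010 + 3364*(-10 + 232)) = 225 + (9 - 2010 + 3364*222) = 225 + (9 - 2010 + 746808) = 225 + 744807 = 745032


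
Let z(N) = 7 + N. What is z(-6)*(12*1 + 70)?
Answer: 82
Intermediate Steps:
z(-6)*(12*1 + 70) = (7 - 6)*(12*1 + 70) = 1*(12 + 70) = 1*82 = 82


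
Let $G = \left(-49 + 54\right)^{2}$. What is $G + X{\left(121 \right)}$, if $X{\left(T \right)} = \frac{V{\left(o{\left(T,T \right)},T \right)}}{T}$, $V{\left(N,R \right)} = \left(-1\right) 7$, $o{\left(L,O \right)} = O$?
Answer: $\frac{3018}{121} \approx 24.942$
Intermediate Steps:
$V{\left(N,R \right)} = -7$
$G = 25$ ($G = 5^{2} = 25$)
$X{\left(T \right)} = - \frac{7}{T}$
$G + X{\left(121 \right)} = 25 - \frac{7}{121} = \frac{3018}{121}$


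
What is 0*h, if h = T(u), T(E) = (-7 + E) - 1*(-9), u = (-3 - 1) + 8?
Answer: 0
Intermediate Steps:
u = 4 (u = -4 + 8 = 4)
T(E) = 2 + E (T(E) = (-7 + E) + 9 = 2 + E)
h = 6 (h = 2 + 4 = 6)
0*h = 0*6 = 0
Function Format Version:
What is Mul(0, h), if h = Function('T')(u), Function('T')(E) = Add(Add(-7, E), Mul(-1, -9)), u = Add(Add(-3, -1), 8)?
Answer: 0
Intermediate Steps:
u = 4 (u = Add(-4, 8) = 4)
Function('T')(E) = Add(2, E) (Function('T')(E) = Add(Add(-7, E), 9) = Add(2, E))
h = 6 (h = Add(2, 4) = 6)
Mul(0, h) = Mul(0, 6) = 0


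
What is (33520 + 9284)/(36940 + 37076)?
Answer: 1189/2056 ≈ 0.57831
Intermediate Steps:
(33520 + 9284)/(36940 + 37076) = 42804/74016 = 42804*(1/74016) = 1189/2056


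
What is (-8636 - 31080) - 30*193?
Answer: -45506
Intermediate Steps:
(-8636 - 31080) - 30*193 = -39716 - 5790 = -45506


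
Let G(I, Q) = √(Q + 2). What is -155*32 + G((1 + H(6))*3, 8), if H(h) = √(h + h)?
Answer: -4960 + √10 ≈ -4956.8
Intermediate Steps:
H(h) = √2*√h (H(h) = √(2*h) = √2*√h)
G(I, Q) = √(2 + Q)
-155*32 + G((1 + H(6))*3, 8) = -155*32 + √(2 + 8) = -4960 + √10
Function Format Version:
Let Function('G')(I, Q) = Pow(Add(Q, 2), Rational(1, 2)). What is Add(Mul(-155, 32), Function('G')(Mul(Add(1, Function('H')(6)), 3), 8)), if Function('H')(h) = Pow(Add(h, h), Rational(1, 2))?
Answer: Add(-4960, Pow(10, Rational(1, 2))) ≈ -4956.8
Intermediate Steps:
Function('H')(h) = Mul(Pow(2, Rational(1, 2)), Pow(h, Rational(1, 2))) (Function('H')(h) = Pow(Mul(2, h), Rational(1, 2)) = Mul(Pow(2, Rational(1, 2)), Pow(h, Rational(1, 2))))
Function('G')(I, Q) = Pow(Add(2, Q), Rational(1, 2))
Add(Mul(-155, 32), Function('G')(Mul(Add(1, Function('H')(6)), 3), 8)) = Add(Mul(-155, 32), Pow(Add(2, 8), Rational(1, 2))) = Add(-4960, Pow(10, Rational(1, 2)))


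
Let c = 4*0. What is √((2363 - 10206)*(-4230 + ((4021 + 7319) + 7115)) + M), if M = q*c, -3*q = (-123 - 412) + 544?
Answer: 5*I*√4462667 ≈ 10563.0*I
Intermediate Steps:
q = -3 (q = -((-123 - 412) + 544)/3 = -(-535 + 544)/3 = -⅓*9 = -3)
c = 0
M = 0 (M = -3*0 = 0)
√((2363 - 10206)*(-4230 + ((4021 + 7319) + 7115)) + M) = √((2363 - 10206)*(-4230 + ((4021 + 7319) + 7115)) + 0) = √(-7843*(-4230 + (11340 + 7115)) + 0) = √(-7843*(-4230 + 18455) + 0) = √(-7843*14225 + 0) = √(-111566675 + 0) = √(-111566675) = 5*I*√4462667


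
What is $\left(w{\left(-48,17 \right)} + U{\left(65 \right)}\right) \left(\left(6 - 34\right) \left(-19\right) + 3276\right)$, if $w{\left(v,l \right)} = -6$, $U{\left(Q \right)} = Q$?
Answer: $224672$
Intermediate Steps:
$\left(w{\left(-48,17 \right)} + U{\left(65 \right)}\right) \left(\left(6 - 34\right) \left(-19\right) + 3276\right) = \left(-6 + 65\right) \left(\left(6 - 34\right) \left(-19\right) + 3276\right) = 59 \left(\left(-28\right) \left(-19\right) + 3276\right) = 59 \left(532 + 3276\right) = 59 \cdot 3808 = 224672$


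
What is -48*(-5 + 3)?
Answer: 96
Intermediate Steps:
-48*(-5 + 3) = -48*(-2) = -16*(-6) = 96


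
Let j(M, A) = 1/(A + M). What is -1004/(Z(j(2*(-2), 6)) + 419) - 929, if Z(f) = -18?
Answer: -373533/401 ≈ -931.50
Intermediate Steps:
-1004/(Z(j(2*(-2), 6)) + 419) - 929 = -1004/(-18 + 419) - 929 = -1004/401 - 929 = -373533/401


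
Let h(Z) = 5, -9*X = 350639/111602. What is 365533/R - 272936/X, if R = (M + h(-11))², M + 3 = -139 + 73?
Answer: 1123013110917395/1436217344 ≈ 7.8192e+5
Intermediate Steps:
X = -350639/1004418 (X = -350639/(9*111602) = -⅑*350639/111602 = -350639/1004418 ≈ -0.34910)
M = -69 (M = -3 + (-139 + 73) = -3 - 66 = -69)
R = 4096 (R = (-69 + 5)² = (-64)² = 4096)
365533/R - 272936/X = 365533/4096 - 272936/(-350639/1004418) = 365533*(1/4096) - 272936*(-1004418/350639) = 365533/4096 + 274141831248/350639 = 1123013110917395/1436217344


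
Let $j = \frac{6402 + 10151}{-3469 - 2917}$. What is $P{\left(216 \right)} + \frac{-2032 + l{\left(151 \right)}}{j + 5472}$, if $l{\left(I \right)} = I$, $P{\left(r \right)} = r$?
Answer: $\frac{7532357958}{34927639} \approx 215.66$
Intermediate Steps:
$j = - \frac{16553}{6386}$ ($j = \frac{16553}{-6386} = 16553 \left(- \frac{1}{6386}\right) = - \frac{16553}{6386} \approx -2.5921$)
$P{\left(216 \right)} + \frac{-2032 + l{\left(151 \right)}}{j + 5472} = 216 + \frac{-2032 + 151}{- \frac{16553}{6386} + 5472} = 216 - \frac{1881}{\frac{34927639}{6386}} = 216 - \frac{12012066}{34927639} = \frac{7532357958}{34927639}$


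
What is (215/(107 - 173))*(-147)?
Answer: 10535/22 ≈ 478.86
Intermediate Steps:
(215/(107 - 173))*(-147) = (215/(-66))*(-147) = (215*(-1/66))*(-147) = -215/66*(-147) = 10535/22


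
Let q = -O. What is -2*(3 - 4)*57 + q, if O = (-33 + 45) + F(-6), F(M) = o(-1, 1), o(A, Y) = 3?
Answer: 99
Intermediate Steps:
F(M) = 3
O = 15 (O = (-33 + 45) + 3 = 12 + 3 = 15)
q = -15 (q = -1*15 = -15)
-2*(3 - 4)*57 + q = -2*(3 - 4)*57 - 15 = -2*(-1)*57 - 15 = 2*57 - 15 = 114 - 15 = 99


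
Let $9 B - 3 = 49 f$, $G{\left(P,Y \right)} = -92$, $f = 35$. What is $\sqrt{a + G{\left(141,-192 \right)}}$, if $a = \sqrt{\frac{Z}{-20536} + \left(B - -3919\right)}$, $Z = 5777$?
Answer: $\frac{\sqrt{-21824387568 + 7701 \sqrt{3899550805874}}}{15402} \approx 5.2815 i$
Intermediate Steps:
$B = \frac{1718}{9}$ ($B = \frac{1}{3} + \frac{49 \cdot 35}{9} = \frac{1}{3} + \frac{1}{9} \cdot 1715 = \frac{1}{3} + \frac{1715}{9} = \frac{1718}{9} \approx 190.89$)
$a = \frac{\sqrt{3899550805874}}{30804}$ ($a = \sqrt{\frac{5777}{-20536} + \left(\frac{1718}{9} - -3919\right)} = \sqrt{5777 \left(- \frac{1}{20536}\right) + \left(\frac{1718}{9} + 3919\right)} = \sqrt{- \frac{5777}{20536} + \frac{36989}{9}} = \sqrt{\frac{759554111}{184824}} = \frac{\sqrt{3899550805874}}{30804} \approx 64.106$)
$\sqrt{a + G{\left(141,-192 \right)}} = \sqrt{\frac{\sqrt{3899550805874}}{30804} - 92} = \sqrt{-92 + \frac{\sqrt{3899550805874}}{30804}}$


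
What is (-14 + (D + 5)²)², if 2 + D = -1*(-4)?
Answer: 1225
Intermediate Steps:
D = 2 (D = -2 - 1*(-4) = -2 + 4 = 2)
(-14 + (D + 5)²)² = (-14 + (2 + 5)²)² = (-14 + 7²)² = (-14 + 49)² = 35² = 1225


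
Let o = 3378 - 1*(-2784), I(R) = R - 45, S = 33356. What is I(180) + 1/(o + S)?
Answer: 5334931/39518 ≈ 135.00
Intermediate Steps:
I(R) = -45 + R
o = 6162 (o = 3378 + 2784 = 6162)
I(180) + 1/(o + S) = (-45 + 180) + 1/(6162 + 33356) = 135 + 1/39518 = 5334931/39518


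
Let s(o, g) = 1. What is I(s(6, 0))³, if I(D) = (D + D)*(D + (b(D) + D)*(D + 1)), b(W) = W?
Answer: 1000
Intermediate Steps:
I(D) = 2*D*(D + 2*D*(1 + D)) (I(D) = (D + D)*(D + (D + D)*(D + 1)) = (2*D)*(D + (2*D)*(1 + D)) = (2*D)*(D + 2*D*(1 + D)) = 2*D*(D + 2*D*(1 + D)))
I(s(6, 0))³ = (1²*(6 + 4*1))³ = (1*(6 + 4))³ = (1*10)³ = 10³ = 1000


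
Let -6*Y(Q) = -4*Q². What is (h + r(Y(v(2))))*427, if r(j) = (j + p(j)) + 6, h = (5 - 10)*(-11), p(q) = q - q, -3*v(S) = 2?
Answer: 706685/27 ≈ 26174.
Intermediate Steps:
v(S) = -⅔ (v(S) = -⅓*2 = -⅔)
p(q) = 0
Y(Q) = 2*Q²/3 (Y(Q) = -(-2)*Q²/3 = 2*Q²/3)
h = 55 (h = -5*(-11) = 55)
r(j) = 6 + j (r(j) = (j + 0) + 6 = j + 6 = 6 + j)
(h + r(Y(v(2))))*427 = (55 + (6 + 2*(-⅔)²/3))*427 = (55 + (6 + (⅔)*(4/9)))*427 = (55 + (6 + 8/27))*427 = (55 + 170/27)*427 = (1655/27)*427 = 706685/27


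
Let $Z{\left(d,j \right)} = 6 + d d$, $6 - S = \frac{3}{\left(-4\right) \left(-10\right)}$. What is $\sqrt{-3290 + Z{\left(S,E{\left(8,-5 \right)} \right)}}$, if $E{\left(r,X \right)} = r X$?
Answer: $\frac{i \sqrt{5198231}}{40} \approx 56.999 i$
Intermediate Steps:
$E{\left(r,X \right)} = X r$
$S = \frac{237}{40}$ ($S = 6 - \frac{3}{\left(-4\right) \left(-10\right)} = 6 - \frac{3}{40} = \frac{237}{40} \approx 5.925$)
$Z{\left(d,j \right)} = 6 + d^{2}$
$\sqrt{-3290 + Z{\left(S,E{\left(8,-5 \right)} \right)}} = \sqrt{-3290 + \left(6 + \left(\frac{237}{40}\right)^{2}\right)} = \sqrt{-3290 + \left(6 + \frac{56169}{1600}\right)} = \sqrt{-3290 + \frac{65769}{1600}} = \sqrt{- \frac{5198231}{1600}} = \frac{i \sqrt{5198231}}{40}$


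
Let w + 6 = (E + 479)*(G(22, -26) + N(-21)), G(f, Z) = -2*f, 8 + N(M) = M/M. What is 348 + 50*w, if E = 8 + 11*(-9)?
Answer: -989352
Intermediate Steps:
N(M) = -7 (N(M) = -8 + M/M = -8 + 1 = -7)
E = -91 (E = 8 - 99 = -91)
w = -19794 (w = -6 + (-91 + 479)*(-2*22 - 7) = -6 + 388*(-44 - 7) = -6 + 388*(-51) = -6 - 19788 = -19794)
348 + 50*w = 348 + 50*(-19794) = 348 - 989700 = -989352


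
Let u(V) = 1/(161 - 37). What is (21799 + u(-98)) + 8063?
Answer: 3702889/124 ≈ 29862.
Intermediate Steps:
u(V) = 1/124
(21799 + u(-98)) + 8063 = (21799 + 1/124) + 8063 = 2703077/124 + 8063 = 3702889/124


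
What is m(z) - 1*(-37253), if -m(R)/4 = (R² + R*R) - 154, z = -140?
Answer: -118931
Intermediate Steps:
m(R) = 616 - 8*R² (m(R) = -4*((R² + R*R) - 154) = -4*((R² + R²) - 154) = -4*(2*R² - 154) = -4*(-154 + 2*R²) = 616 - 8*R²)
m(z) - 1*(-37253) = (616 - 8*(-140)²) - 1*(-37253) = (616 - 8*19600) + 37253 = (616 - 156800) + 37253 = -156184 + 37253 = -118931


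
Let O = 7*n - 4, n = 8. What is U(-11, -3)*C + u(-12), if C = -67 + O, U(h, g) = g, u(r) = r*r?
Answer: 189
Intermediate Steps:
u(r) = r²
O = 52 (O = 7*8 - 4 = 56 - 4 = 52)
C = -15 (C = -67 + 52 = -15)
U(-11, -3)*C + u(-12) = -3*(-15) + (-12)² = 45 + 144 = 189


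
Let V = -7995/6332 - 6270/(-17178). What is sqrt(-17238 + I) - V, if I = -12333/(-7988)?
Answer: 16272745/18128516 + 11*I*sqrt(2272368327)/3994 ≈ 0.89763 + 131.29*I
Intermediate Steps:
I = 12333/7988 (I = -12333*(-1/7988) = 12333/7988 ≈ 1.5439)
V = -16272745/18128516 (V = -7995*1/6332 - 6270*(-1/17178) = -7995/6332 + 1045/2863 = -16272745/18128516 ≈ -0.89763)
sqrt(-17238 + I) - V = sqrt(-17238 + 12333/7988) - 1*(-16272745/18128516) = sqrt(-137684811/7988) + 16272745/18128516 = 11*I*sqrt(2272368327)/3994 + 16272745/18128516 = 16272745/18128516 + 11*I*sqrt(2272368327)/3994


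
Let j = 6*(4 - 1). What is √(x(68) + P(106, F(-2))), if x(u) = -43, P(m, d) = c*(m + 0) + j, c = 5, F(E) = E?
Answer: √505 ≈ 22.472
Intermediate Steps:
j = 18 (j = 6*3 = 18)
P(m, d) = 18 + 5*m (P(m, d) = 5*(m + 0) + 18 = 5*m + 18 = 18 + 5*m)
√(x(68) + P(106, F(-2))) = √(-43 + (18 + 5*106)) = √(-43 + (18 + 530)) = √(-43 + 548) = √505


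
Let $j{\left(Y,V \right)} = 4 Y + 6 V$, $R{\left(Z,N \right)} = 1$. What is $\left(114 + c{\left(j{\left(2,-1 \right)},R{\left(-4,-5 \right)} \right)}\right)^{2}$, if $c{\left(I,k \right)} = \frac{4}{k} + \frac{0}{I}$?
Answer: $13924$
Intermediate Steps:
$c{\left(I,k \right)} = \frac{4}{k}$ ($c{\left(I,k \right)} = \frac{4}{k} + 0 = \frac{4}{k}$)
$\left(114 + c{\left(j{\left(2,-1 \right)},R{\left(-4,-5 \right)} \right)}\right)^{2} = \left(114 + \frac{4}{1}\right)^{2} = \left(114 + 4 \cdot 1\right)^{2} = \left(114 + 4\right)^{2} = 118^{2} = 13924$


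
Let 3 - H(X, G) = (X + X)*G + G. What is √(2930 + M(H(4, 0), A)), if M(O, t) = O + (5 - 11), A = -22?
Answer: √2927 ≈ 54.102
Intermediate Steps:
H(X, G) = 3 - G - 2*G*X (H(X, G) = 3 - ((X + X)*G + G) = 3 - ((2*X)*G + G) = 3 - (2*G*X + G) = 3 - (G + 2*G*X) = 3 + (-G - 2*G*X) = 3 - G - 2*G*X)
M(O, t) = -6 + O (M(O, t) = O - 6 = -6 + O)
√(2930 + M(H(4, 0), A)) = √(2930 + (-6 + (3 - 1*0 - 2*0*4))) = √(2930 + (-6 + (3 + 0 + 0))) = √(2930 + (-6 + 3)) = √(2930 - 3) = √2927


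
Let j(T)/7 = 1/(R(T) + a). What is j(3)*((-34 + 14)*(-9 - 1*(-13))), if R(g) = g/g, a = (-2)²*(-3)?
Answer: 560/11 ≈ 50.909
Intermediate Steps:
a = -12 (a = 4*(-3) = -12)
R(g) = 1
j(T) = -7/11 (j(T) = 7/(1 - 12) = 7/(-11) = 7*(-1/11) = -7/11)
j(3)*((-34 + 14)*(-9 - 1*(-13))) = -7*(-34 + 14)*(-9 - 1*(-13))/11 = -(-140)*(-9 + 13)/11 = -(-140)*4/11 = -7/11*(-80) = 560/11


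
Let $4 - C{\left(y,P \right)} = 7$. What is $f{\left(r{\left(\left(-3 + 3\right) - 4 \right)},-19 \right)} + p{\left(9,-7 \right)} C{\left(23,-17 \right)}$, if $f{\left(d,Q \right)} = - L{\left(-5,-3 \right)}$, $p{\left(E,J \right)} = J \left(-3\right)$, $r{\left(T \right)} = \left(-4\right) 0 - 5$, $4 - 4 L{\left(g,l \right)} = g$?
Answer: $- \frac{261}{4} \approx -65.25$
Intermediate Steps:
$L{\left(g,l \right)} = 1 - \frac{g}{4}$
$C{\left(y,P \right)} = -3$ ($C{\left(y,P \right)} = 4 - 7 = -3$)
$r{\left(T \right)} = -5$ ($r{\left(T \right)} = 0 - 5 = -5$)
$p{\left(E,J \right)} = - 3 J$
$f{\left(d,Q \right)} = - \frac{9}{4}$ ($f{\left(d,Q \right)} = - (1 - - \frac{5}{4}) = - (1 + \frac{5}{4}) = \left(-1\right) \frac{9}{4} = - \frac{9}{4}$)
$f{\left(r{\left(\left(-3 + 3\right) - 4 \right)},-19 \right)} + p{\left(9,-7 \right)} C{\left(23,-17 \right)} = - \frac{9}{4} + \left(-3\right) \left(-7\right) \left(-3\right) = - \frac{9}{4} + 21 \left(-3\right) = - \frac{9}{4} - 63 = - \frac{261}{4}$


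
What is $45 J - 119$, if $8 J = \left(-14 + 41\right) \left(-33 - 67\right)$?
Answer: $- \frac{30613}{2} \approx -15307.0$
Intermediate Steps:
$J = - \frac{675}{2}$ ($J = \frac{\left(-14 + 41\right) \left(-33 - 67\right)}{8} = \frac{27 \left(-100\right)}{8} = \frac{1}{8} \left(-2700\right) = - \frac{675}{2} \approx -337.5$)
$45 J - 119 = 45 \left(- \frac{675}{2}\right) - 119 = - \frac{30375}{2} - 119 = - \frac{30613}{2}$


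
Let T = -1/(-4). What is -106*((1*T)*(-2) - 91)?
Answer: 9699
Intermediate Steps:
T = ¼ (T = -1*(-¼) = ¼ ≈ 0.25000)
-106*((1*T)*(-2) - 91) = -106*((1*(¼))*(-2) - 91) = -106*((¼)*(-2) - 91) = -106*(-½ - 91) = -106*(-183/2) = 9699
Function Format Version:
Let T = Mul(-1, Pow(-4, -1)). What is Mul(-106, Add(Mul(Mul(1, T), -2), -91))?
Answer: 9699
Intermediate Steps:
T = Rational(1, 4) (T = Mul(-1, Rational(-1, 4)) = Rational(1, 4) ≈ 0.25000)
Mul(-106, Add(Mul(Mul(1, T), -2), -91)) = Mul(-106, Add(Mul(Mul(1, Rational(1, 4)), -2), -91)) = Mul(-106, Add(Mul(Rational(1, 4), -2), -91)) = Mul(-106, Add(Rational(-1, 2), -91)) = Mul(-106, Rational(-183, 2)) = 9699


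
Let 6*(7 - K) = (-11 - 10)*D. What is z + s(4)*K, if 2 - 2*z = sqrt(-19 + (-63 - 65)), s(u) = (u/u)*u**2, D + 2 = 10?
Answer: 561 - 7*I*sqrt(3)/2 ≈ 561.0 - 6.0622*I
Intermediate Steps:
D = 8 (D = -2 + 10 = 8)
s(u) = u**2 (s(u) = 1*u**2 = u**2)
K = 35 (K = 7 - (-11 - 10)*8/6 = 7 - (-7)*8/2 = 7 - 1/6*(-168) = 7 + 28 = 35)
z = 1 - 7*I*sqrt(3)/2 (z = 1 - sqrt(-19 + (-63 - 65))/2 = 1 - sqrt(-19 - 128)/2 = 1 - 7*I*sqrt(3)/2 ≈ 1.0 - 6.0622*I)
z + s(4)*K = (1 - 7*I*sqrt(3)/2) + 4**2*35 = (1 - 7*I*sqrt(3)/2) + 16*35 = (1 - 7*I*sqrt(3)/2) + 560 = 561 - 7*I*sqrt(3)/2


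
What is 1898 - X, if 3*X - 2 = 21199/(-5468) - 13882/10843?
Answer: 337781738141/177868572 ≈ 1899.1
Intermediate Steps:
X = -187188485/177868572 (X = 2/3 + (21199/(-5468) - 13882/10843)/3 = 2/3 + (21199*(-1/5468) - 13882*1/10843)/3 = 2/3 + (-21199/5468 - 13882/10843)/3 = 2/3 + (1/3)*(-305767533/59289524) = 2/3 - 101922511/59289524 = -187188485/177868572 ≈ -1.0524)
1898 - X = 1898 - 1*(-187188485/177868572) = 1898 + 187188485/177868572 = 337781738141/177868572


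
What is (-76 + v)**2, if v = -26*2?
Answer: 16384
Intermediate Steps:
v = -52
(-76 + v)**2 = (-76 - 52)**2 = (-128)**2 = 16384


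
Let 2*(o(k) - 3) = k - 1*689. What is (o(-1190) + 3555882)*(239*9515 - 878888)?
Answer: 9919698593527/2 ≈ 4.9598e+12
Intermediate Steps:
o(k) = -683/2 + k/2 (o(k) = 3 + (k - 1*689)/2 = 3 + (k - 689)/2 = 3 + (-689 + k)/2 = 3 + (-689/2 + k/2) = -683/2 + k/2)
(o(-1190) + 3555882)*(239*9515 - 878888) = ((-683/2 + (½)*(-1190)) + 3555882)*(239*9515 - 878888) = ((-683/2 - 595) + 3555882)*(2274085 - 878888) = (-1873/2 + 3555882)*1395197 = (7109891/2)*1395197 = 9919698593527/2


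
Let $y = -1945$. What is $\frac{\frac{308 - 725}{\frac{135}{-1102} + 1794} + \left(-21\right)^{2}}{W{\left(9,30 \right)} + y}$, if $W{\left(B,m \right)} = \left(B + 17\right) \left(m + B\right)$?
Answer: $- \frac{290444213}{613483381} \approx -0.47343$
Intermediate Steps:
$W{\left(B,m \right)} = \left(17 + B\right) \left(B + m\right)$
$\frac{\frac{308 - 725}{\frac{135}{-1102} + 1794} + \left(-21\right)^{2}}{W{\left(9,30 \right)} + y} = \frac{\frac{308 - 725}{\frac{135}{-1102} + 1794} + \left(-21\right)^{2}}{\left(9^{2} + 17 \cdot 9 + 17 \cdot 30 + 9 \cdot 30\right) - 1945} = \frac{- \frac{417}{135 \left(- \frac{1}{1102}\right) + 1794} + 441}{\left(81 + 153 + 510 + 270\right) - 1945} = \frac{- \frac{417}{- \frac{135}{1102} + 1794} + 441}{1014 - 1945} = \frac{- \frac{417}{\frac{1976853}{1102}} + 441}{-931} = \left(\left(-417\right) \frac{1102}{1976853} + 441\right) \left(- \frac{1}{931}\right) = \left(- \frac{153178}{658951} + 441\right) \left(- \frac{1}{931}\right) = \frac{290444213}{658951} \left(- \frac{1}{931}\right) = - \frac{290444213}{613483381}$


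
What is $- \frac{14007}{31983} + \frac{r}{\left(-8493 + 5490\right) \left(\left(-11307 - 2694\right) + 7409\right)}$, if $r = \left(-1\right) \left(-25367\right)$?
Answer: $- \frac{13165148651}{30148966848} \approx -0.43667$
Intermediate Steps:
$r = 25367$
$- \frac{14007}{31983} + \frac{r}{\left(-8493 + 5490\right) \left(\left(-11307 - 2694\right) + 7409\right)} = - \frac{14007}{31983} + \frac{25367}{\left(-8493 + 5490\right) \left(\left(-11307 - 2694\right) + 7409\right)} = \left(-14007\right) \frac{1}{31983} + \frac{25367}{\left(-3003\right) \left(\left(-11307 - 2694\right) + 7409\right)} = - \frac{667}{1523} + \frac{25367}{\left(-3003\right) \left(-14001 + 7409\right)} = - \frac{667}{1523} + \frac{25367}{\left(-3003\right) \left(-6592\right)} = - \frac{667}{1523} + \frac{25367}{19795776} = - \frac{13165148651}{30148966848}$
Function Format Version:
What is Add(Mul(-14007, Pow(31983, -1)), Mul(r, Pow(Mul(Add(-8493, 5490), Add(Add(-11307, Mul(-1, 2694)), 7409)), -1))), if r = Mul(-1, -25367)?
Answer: Rational(-13165148651, 30148966848) ≈ -0.43667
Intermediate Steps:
r = 25367
Add(Mul(-14007, Pow(31983, -1)), Mul(r, Pow(Mul(Add(-8493, 5490), Add(Add(-11307, Mul(-1, 2694)), 7409)), -1))) = Add(Mul(-14007, Pow(31983, -1)), Mul(25367, Pow(Mul(Add(-8493, 5490), Add(Add(-11307, Mul(-1, 2694)), 7409)), -1))) = Add(Mul(-14007, Rational(1, 31983)), Mul(25367, Pow(Mul(-3003, Add(Add(-11307, -2694), 7409)), -1))) = Add(Rational(-667, 1523), Mul(25367, Pow(Mul(-3003, Add(-14001, 7409)), -1))) = Add(Rational(-667, 1523), Mul(25367, Pow(Mul(-3003, -6592), -1))) = Add(Rational(-667, 1523), Mul(25367, Pow(19795776, -1))) = Add(Rational(-667, 1523), Mul(25367, Rational(1, 19795776))) = Add(Rational(-667, 1523), Rational(25367, 19795776)) = Rational(-13165148651, 30148966848)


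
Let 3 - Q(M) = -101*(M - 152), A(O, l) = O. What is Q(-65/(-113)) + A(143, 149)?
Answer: -1711713/113 ≈ -15148.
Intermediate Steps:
Q(M) = -15349 + 101*M (Q(M) = 3 - (-101)*(M - 152) = 3 - (-101)*(-152 + M) = 3 - (15352 - 101*M) = 3 + (-15352 + 101*M) = -15349 + 101*M)
Q(-65/(-113)) + A(143, 149) = (-15349 + 101*(-65/(-113))) + 143 = (-15349 + 101*(-65*(-1/113))) + 143 = (-15349 + 101*(65/113)) + 143 = (-15349 + 6565/113) + 143 = -1727872/113 + 143 = -1711713/113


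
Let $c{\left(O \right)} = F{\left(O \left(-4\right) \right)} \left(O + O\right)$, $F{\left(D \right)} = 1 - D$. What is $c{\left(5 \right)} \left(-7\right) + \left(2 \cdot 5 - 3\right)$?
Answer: $-1463$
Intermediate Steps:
$c{\left(O \right)} = 2 O \left(1 + 4 O\right)$ ($c{\left(O \right)} = \left(1 - O \left(-4\right)\right) \left(O + O\right) = \left(1 - - 4 O\right) 2 O = \left(1 + 4 O\right) 2 O = 2 O \left(1 + 4 O\right)$)
$c{\left(5 \right)} \left(-7\right) + \left(2 \cdot 5 - 3\right) = 2 \cdot 5 \left(1 + 4 \cdot 5\right) \left(-7\right) + \left(2 \cdot 5 - 3\right) = 2 \cdot 5 \left(1 + 20\right) \left(-7\right) + \left(10 - 3\right) = 2 \cdot 5 \cdot 21 \left(-7\right) + 7 = 210 \left(-7\right) + 7 = -1470 + 7 = -1463$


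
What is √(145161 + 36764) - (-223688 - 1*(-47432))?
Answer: 176256 + 5*√7277 ≈ 1.7668e+5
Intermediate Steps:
√(145161 + 36764) - (-223688 - 1*(-47432)) = √181925 - (-223688 + 47432) = 5*√7277 - 1*(-176256) = 5*√7277 + 176256 = 176256 + 5*√7277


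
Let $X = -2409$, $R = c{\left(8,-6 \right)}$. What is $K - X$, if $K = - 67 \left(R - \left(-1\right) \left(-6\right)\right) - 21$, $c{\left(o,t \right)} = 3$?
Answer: $2589$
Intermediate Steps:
$R = 3$
$K = 180$ ($K = - 67 \left(3 - \left(-1\right) \left(-6\right)\right) - 21 = - 67 \left(3 - 6\right) - 21 = \left(-67\right) \left(-3\right) - 21 = 201 - 21 = 180$)
$K - X = 180 - -2409 = 180 + 2409 = 2589$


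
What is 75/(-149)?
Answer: -75/149 ≈ -0.50336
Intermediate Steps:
75/(-149) = -1/149*75 = -75/149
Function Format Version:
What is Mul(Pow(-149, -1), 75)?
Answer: Rational(-75, 149) ≈ -0.50336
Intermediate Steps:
Mul(Pow(-149, -1), 75) = Mul(Rational(-1, 149), 75) = Rational(-75, 149)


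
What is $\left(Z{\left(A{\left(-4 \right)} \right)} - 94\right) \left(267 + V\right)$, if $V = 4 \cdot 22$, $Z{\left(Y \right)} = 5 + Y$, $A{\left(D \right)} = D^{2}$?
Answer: $-25915$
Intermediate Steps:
$V = 88$
$\left(Z{\left(A{\left(-4 \right)} \right)} - 94\right) \left(267 + V\right) = \left(\left(5 + \left(-4\right)^{2}\right) - 94\right) \left(267 + 88\right) = \left(\left(5 + 16\right) - 94\right) 355 = \left(21 - 94\right) 355 = \left(-73\right) 355 = -25915$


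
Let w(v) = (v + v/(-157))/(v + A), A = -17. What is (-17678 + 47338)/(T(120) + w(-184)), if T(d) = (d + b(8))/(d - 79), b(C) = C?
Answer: 639586757/86936 ≈ 7357.0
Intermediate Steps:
T(d) = (8 + d)/(-79 + d) (T(d) = (d + 8)/(d - 79) = (8 + d)/(-79 + d))
w(v) = 156*v/(157*(-17 + v)) (w(v) = (v + v/(-157))/(v - 17) = (v + v*(-1/157))/(-17 + v) = (v - v/157)/(-17 + v) = (156*v/157)/(-17 + v) = 156*v/(157*(-17 + v)))
(-17678 + 47338)/(T(120) + w(-184)) = (-17678 + 47338)/((8 + 120)/(-79 + 120) + (156/157)*(-184)/(-17 - 184)) = 29660/(128/41 + (156/157)*(-184)/(-201)) = 29660/((1/41)*128 + (156/157)*(-184)*(-1/201)) = 29660/(128/41 + 9568/10519) = 29660/(1738720/431279) = 29660*(431279/1738720) = 639586757/86936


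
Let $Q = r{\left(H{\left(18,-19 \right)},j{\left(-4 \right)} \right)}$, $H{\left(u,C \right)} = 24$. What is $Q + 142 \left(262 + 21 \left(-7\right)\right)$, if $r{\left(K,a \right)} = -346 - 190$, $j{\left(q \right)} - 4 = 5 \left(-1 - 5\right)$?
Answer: $15794$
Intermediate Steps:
$j{\left(q \right)} = -26$ ($j{\left(q \right)} = 4 + 5 \left(-1 - 5\right) = 4 + 5 \left(-6\right) = 4 - 30 = -26$)
$r{\left(K,a \right)} = -536$ ($r{\left(K,a \right)} = -346 - 190 = -536$)
$Q = -536$
$Q + 142 \left(262 + 21 \left(-7\right)\right) = -536 + 142 \left(262 + 21 \left(-7\right)\right) = -536 + 142 \left(262 - 147\right) = -536 + 142 \cdot 115 = -536 + 16330 = 15794$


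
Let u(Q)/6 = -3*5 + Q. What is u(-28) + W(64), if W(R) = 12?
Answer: -246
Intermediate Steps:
u(Q) = -90 + 6*Q (u(Q) = 6*(-3*5 + Q) = 6*(-15 + Q) = -90 + 6*Q)
u(-28) + W(64) = (-90 + 6*(-28)) + 12 = (-90 - 168) + 12 = -258 + 12 = -246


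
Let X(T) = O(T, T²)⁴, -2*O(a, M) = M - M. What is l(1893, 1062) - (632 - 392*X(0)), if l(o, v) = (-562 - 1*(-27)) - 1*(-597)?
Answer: -570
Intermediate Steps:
l(o, v) = 62 (l(o, v) = (-562 + 27) + 597 = -535 + 597 = 62)
O(a, M) = 0 (O(a, M) = -(M - M)/2 = -½*0 = 0)
X(T) = 0 (X(T) = 0⁴ = 0)
l(1893, 1062) - (632 - 392*X(0)) = 62 - (632 - 392*0) = 62 - (632 + 0) = 62 - 1*632 = 62 - 632 = -570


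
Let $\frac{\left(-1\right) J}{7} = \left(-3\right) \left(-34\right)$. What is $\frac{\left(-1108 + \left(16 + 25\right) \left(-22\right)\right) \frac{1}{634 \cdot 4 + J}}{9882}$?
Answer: $- \frac{335}{3000834} \approx -0.00011164$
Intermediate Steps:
$J = -714$ ($J = - 7 \left(\left(-3\right) \left(-34\right)\right) = \left(-7\right) 102 = -714$)
$\frac{\left(-1108 + \left(16 + 25\right) \left(-22\right)\right) \frac{1}{634 \cdot 4 + J}}{9882} = \frac{\left(-1108 + \left(16 + 25\right) \left(-22\right)\right) \frac{1}{634 \cdot 4 - 714}}{9882} = \frac{-1108 + 41 \left(-22\right)}{2536 - 714} \cdot \frac{1}{9882} = \frac{-1108 - 902}{1822} \cdot \frac{1}{9882} = \left(-2010\right) \frac{1}{1822} \cdot \frac{1}{9882} = \left(- \frac{1005}{911}\right) \frac{1}{9882} = - \frac{335}{3000834}$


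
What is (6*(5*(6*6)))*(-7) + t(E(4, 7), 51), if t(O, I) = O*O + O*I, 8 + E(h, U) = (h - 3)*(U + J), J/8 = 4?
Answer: -5018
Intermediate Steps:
J = 32 (J = 8*4 = 32)
E(h, U) = -8 + (-3 + h)*(32 + U) (E(h, U) = -8 + (h - 3)*(U + 32) = -8 + (-3 + h)*(32 + U))
t(O, I) = O² + I*O
(6*(5*(6*6)))*(-7) + t(E(4, 7), 51) = (6*(5*(6*6)))*(-7) + (-104 - 3*7 + 32*4 + 7*4)*(51 + (-104 - 3*7 + 32*4 + 7*4)) = (6*(5*36))*(-7) + (-104 - 21 + 128 + 28)*(51 + (-104 - 21 + 128 + 28)) = (6*180)*(-7) + 31*(51 + 31) = 1080*(-7) + 31*82 = -7560 + 2542 = -5018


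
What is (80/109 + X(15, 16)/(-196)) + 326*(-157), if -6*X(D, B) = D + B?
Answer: -6560616029/128184 ≈ -51181.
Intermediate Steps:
X(D, B) = -B/6 - D/6 (X(D, B) = -(D + B)/6 = -(B + D)/6 = -B/6 - D/6)
(80/109 + X(15, 16)/(-196)) + 326*(-157) = (80/109 + (-⅙*16 - ⅙*15)/(-196)) + 326*(-157) = (80*(1/109) + (-8/3 - 5/2)*(-1/196)) - 51182 = (80/109 - 31/6*(-1/196)) - 51182 = (80/109 + 31/1176) - 51182 = 97459/128184 - 51182 = -6560616029/128184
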